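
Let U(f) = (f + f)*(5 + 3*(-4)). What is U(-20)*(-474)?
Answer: -132720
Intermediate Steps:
U(f) = -14*f (U(f) = (2*f)*(5 - 12) = (2*f)*(-7) = -14*f)
U(-20)*(-474) = -14*(-20)*(-474) = 280*(-474) = -132720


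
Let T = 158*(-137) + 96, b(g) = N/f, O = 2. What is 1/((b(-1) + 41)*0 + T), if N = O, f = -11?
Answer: -1/21550 ≈ -4.6404e-5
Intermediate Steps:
N = 2
b(g) = -2/11 (b(g) = 2/(-11) = 2*(-1/11) = -2/11)
T = -21550 (T = -21646 + 96 = -21550)
1/((b(-1) + 41)*0 + T) = 1/((-2/11 + 41)*0 - 21550) = 1/((449/11)*0 - 21550) = 1/(0 - 21550) = 1/(-21550) = -1/21550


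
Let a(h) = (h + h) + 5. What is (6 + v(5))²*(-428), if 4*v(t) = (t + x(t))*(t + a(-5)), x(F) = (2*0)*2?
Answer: -15408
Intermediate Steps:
x(F) = 0 (x(F) = 0*2 = 0)
a(h) = 5 + 2*h (a(h) = 2*h + 5 = 5 + 2*h)
v(t) = t*(-5 + t)/4 (v(t) = ((t + 0)*(t + (5 + 2*(-5))))/4 = (t*(t + (5 - 10)))/4 = (t*(t - 5))/4 = (t*(-5 + t))/4 = t*(-5 + t)/4)
(6 + v(5))²*(-428) = (6 + (¼)*5*(-5 + 5))²*(-428) = (6 + (¼)*5*0)²*(-428) = (6 + 0)²*(-428) = 6²*(-428) = 36*(-428) = -15408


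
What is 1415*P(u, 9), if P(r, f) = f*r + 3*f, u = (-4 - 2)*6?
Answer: -420255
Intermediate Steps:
u = -36 (u = -6*6 = -36)
P(r, f) = 3*f + f*r
1415*P(u, 9) = 1415*(9*(3 - 36)) = 1415*(9*(-33)) = 1415*(-297) = -420255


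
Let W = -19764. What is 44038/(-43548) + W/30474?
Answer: -61186019/36863382 ≈ -1.6598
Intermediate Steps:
44038/(-43548) + W/30474 = 44038/(-43548) - 19764/30474 = 44038*(-1/43548) - 19764*1/30474 = -22019/21774 - 1098/1693 = -61186019/36863382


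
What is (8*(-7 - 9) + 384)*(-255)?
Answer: -65280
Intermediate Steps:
(8*(-7 - 9) + 384)*(-255) = (8*(-16) + 384)*(-255) = (-128 + 384)*(-255) = 256*(-255) = -65280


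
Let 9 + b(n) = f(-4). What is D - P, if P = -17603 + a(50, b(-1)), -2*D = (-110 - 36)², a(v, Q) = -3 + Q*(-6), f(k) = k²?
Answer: 6990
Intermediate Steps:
b(n) = 7 (b(n) = -9 + (-4)² = -9 + 16 = 7)
a(v, Q) = -3 - 6*Q
D = -10658 (D = -(-110 - 36)²/2 = -½*(-146)² = -½*21316 = -10658)
P = -17648 (P = -17603 + (-3 - 6*7) = -17603 + (-3 - 42) = -17603 - 45 = -17648)
D - P = -10658 - 1*(-17648) = -10658 + 17648 = 6990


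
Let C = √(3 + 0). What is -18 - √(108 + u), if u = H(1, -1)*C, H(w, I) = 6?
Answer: -18 - √(108 + 6*√3) ≈ -28.881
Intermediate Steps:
C = √3 ≈ 1.7320
u = 6*√3 ≈ 10.392
-18 - √(108 + u) = -18 - √(108 + 6*√3)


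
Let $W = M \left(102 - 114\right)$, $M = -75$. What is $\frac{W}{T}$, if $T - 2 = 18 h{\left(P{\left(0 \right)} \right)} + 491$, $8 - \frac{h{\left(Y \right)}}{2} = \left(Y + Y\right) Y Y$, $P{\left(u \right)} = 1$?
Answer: $\frac{900}{709} \approx 1.2694$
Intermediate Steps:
$h{\left(Y \right)} = 16 - 4 Y^{3}$ ($h{\left(Y \right)} = 16 - 2 \left(Y + Y\right) Y Y = 16 - 2 \cdot 2 Y Y Y = 16 - 2 \cdot 2 Y^{2} Y = 16 - 2 \cdot 2 Y^{3} = 16 - 4 Y^{3}$)
$W = 900$ ($W = - 75 \left(102 - 114\right) = \left(-75\right) \left(-12\right) = 900$)
$T = 709$ ($T = 2 + \left(18 \left(16 - 4 \cdot 1^{3}\right) + 491\right) = 2 + \left(18 \left(16 - 4\right) + 491\right) = 2 + \left(18 \cdot 12 + 491\right) = 2 + \left(216 + 491\right) = 2 + 707 = 709$)
$\frac{W}{T} = \frac{900}{709}$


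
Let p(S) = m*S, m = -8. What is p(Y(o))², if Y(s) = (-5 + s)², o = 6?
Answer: 64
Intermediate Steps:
p(S) = -8*S
p(Y(o))² = (-8*(-5 + 6)²)² = (-8*1²)² = (-8*1)² = (-8)² = 64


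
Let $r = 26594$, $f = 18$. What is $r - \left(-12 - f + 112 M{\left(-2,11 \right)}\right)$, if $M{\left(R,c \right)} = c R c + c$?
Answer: $52496$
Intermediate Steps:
$M{\left(R,c \right)} = c + R c^{2}$ ($M{\left(R,c \right)} = R c c + c = R c^{2} + c = c + R c^{2}$)
$r - \left(-12 - f + 112 M{\left(-2,11 \right)}\right) = 26594 + \left(\left(12 + 18\right) - 112 \cdot 11 \left(1 - 22\right)\right) = 26594 - \left(-30 + 112 \cdot 11 \left(1 - 22\right)\right) = 26594 - \left(-30 + 112 \cdot 11 \left(-21\right)\right) = 26594 + \left(30 - -25872\right) = 26594 + \left(30 + 25872\right) = 26594 + 25902 = 52496$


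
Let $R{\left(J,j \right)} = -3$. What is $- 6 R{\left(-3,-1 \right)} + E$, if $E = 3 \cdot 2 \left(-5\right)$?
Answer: $-12$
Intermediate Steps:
$E = -30$ ($E = 6 \left(-5\right) = -30$)
$- 6 R{\left(-3,-1 \right)} + E = \left(-6\right) \left(-3\right) - 30 = 18 - 30 = -12$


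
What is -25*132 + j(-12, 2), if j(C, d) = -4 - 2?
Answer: -3306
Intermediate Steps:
j(C, d) = -6
-25*132 + j(-12, 2) = -25*132 - 6 = -3300 - 6 = -3306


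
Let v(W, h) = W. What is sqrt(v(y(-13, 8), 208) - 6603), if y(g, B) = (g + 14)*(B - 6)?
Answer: I*sqrt(6601) ≈ 81.247*I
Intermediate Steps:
y(g, B) = (-6 + B)*(14 + g) (y(g, B) = (14 + g)*(-6 + B) = (-6 + B)*(14 + g))
sqrt(v(y(-13, 8), 208) - 6603) = sqrt((-84 - 6*(-13) + 14*8 + 8*(-13)) - 6603) = sqrt((-84 + 78 + 112 - 104) - 6603) = sqrt(2 - 6603) = sqrt(-6601) = I*sqrt(6601)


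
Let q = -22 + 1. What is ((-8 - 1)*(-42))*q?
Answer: -7938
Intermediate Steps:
q = -21
((-8 - 1)*(-42))*q = ((-8 - 1)*(-42))*(-21) = -9*(-42)*(-21) = 378*(-21) = -7938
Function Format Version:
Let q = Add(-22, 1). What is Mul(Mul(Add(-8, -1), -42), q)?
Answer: -7938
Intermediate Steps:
q = -21
Mul(Mul(Add(-8, -1), -42), q) = Mul(Mul(Add(-8, -1), -42), -21) = Mul(Mul(-9, -42), -21) = Mul(378, -21) = -7938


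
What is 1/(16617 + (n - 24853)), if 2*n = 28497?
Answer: 2/12025 ≈ 0.00016632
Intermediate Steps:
n = 28497/2 (n = (½)*28497 = 28497/2 ≈ 14249.)
1/(16617 + (n - 24853)) = 1/(16617 + (28497/2 - 24853)) = 1/(16617 - 21209/2) = 1/(12025/2) = 2/12025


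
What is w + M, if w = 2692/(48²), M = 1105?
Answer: 637153/576 ≈ 1106.2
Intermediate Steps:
w = 673/576 (w = 2692/2304 = 2692*(1/2304) = 673/576 ≈ 1.1684)
w + M = 673/576 + 1105 = 637153/576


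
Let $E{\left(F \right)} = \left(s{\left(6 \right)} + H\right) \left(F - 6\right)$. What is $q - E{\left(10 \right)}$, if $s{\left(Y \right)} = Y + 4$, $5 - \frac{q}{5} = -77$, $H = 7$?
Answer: $342$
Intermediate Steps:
$q = 410$ ($q = 25 - -385 = 25 + 385 = 410$)
$s{\left(Y \right)} = 4 + Y$
$E{\left(F \right)} = -102 + 17 F$ ($E{\left(F \right)} = \left(\left(4 + 6\right) + 7\right) \left(F - 6\right) = \left(10 + 7\right) \left(-6 + F\right) = 17 \left(-6 + F\right) = -102 + 17 F$)
$q - E{\left(10 \right)} = 410 - \left(-102 + 17 \cdot 10\right) = 410 - \left(-102 + 170\right) = 410 - 68 = 342$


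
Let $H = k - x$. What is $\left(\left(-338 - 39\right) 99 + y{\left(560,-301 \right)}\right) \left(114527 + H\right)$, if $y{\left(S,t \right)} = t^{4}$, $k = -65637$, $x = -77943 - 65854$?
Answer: $1581671986740186$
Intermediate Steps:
$x = -143797$
$H = 78160$ ($H = -65637 - -143797 = -65637 + 143797 = 78160$)
$\left(\left(-338 - 39\right) 99 + y{\left(560,-301 \right)}\right) \left(114527 + H\right) = \left(\left(-338 - 39\right) 99 + \left(-301\right)^{4}\right) \left(114527 + 78160\right) = \left(\left(-377\right) 99 + 8208541201\right) 192687 = \left(-37323 + 8208541201\right) 192687 = 8208503878 \cdot 192687 = 1581671986740186$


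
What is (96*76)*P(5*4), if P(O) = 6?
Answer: 43776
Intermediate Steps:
(96*76)*P(5*4) = (96*76)*6 = 7296*6 = 43776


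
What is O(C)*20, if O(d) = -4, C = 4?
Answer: -80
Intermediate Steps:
O(C)*20 = -4*20 = -80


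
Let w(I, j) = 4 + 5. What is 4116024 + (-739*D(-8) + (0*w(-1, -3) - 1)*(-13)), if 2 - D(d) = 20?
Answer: 4129339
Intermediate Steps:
w(I, j) = 9
D(d) = -18 (D(d) = 2 - 1*20 = 2 - 20 = -18)
4116024 + (-739*D(-8) + (0*w(-1, -3) - 1)*(-13)) = 4116024 + (-739*(-18) + (0*9 - 1)*(-13)) = 4116024 + (13302 + (0 - 1)*(-13)) = 4116024 + (13302 - 1*(-13)) = 4116024 + (13302 + 13) = 4116024 + 13315 = 4129339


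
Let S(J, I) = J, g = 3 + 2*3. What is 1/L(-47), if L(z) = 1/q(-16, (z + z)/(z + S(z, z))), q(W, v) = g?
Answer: 9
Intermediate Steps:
g = 9 (g = 3 + 6 = 9)
q(W, v) = 9
L(z) = 1/9
1/L(-47) = 1/(1/9) = 9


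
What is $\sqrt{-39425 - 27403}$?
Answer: $2 i \sqrt{16707} \approx 258.51 i$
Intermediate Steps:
$\sqrt{-39425 - 27403} = \sqrt{-66828} = 2 i \sqrt{16707}$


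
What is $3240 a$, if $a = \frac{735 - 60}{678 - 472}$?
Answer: $\frac{1093500}{103} \approx 10617.0$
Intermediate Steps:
$a = \frac{675}{206} \approx 3.2767$
$3240 a = 3240 \cdot \frac{675}{206} = \frac{1093500}{103}$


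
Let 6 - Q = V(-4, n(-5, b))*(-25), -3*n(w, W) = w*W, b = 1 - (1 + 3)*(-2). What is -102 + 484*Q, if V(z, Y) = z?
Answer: -45598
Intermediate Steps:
b = 9 (b = 1 - 4*(-2) = 1 - 1*(-8) = 1 + 8 = 9)
n(w, W) = -W*w/3 (n(w, W) = -w*W/3 = -W*w/3)
Q = -94 (Q = 6 - (-4)*(-25) = 6 - 1*100 = 6 - 100 = -94)
-102 + 484*Q = -102 + 484*(-94) = -102 - 45496 = -45598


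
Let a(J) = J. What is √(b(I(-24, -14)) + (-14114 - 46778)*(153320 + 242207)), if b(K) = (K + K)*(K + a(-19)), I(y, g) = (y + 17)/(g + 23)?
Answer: 2*I*√487709708578/9 ≈ 1.5519e+5*I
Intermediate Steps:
I(y, g) = (17 + y)/(23 + g)
b(K) = 2*K*(-19 + K) (b(K) = (K + K)*(K - 19) = (2*K)*(-19 + K) = 2*K*(-19 + K))
√(b(I(-24, -14)) + (-14114 - 46778)*(153320 + 242207)) = √(2*((17 - 24)/(23 - 14))*(-19 + (17 - 24)/(23 - 14)) + (-14114 - 46778)*(153320 + 242207)) = √(2*(-7/9)*(-19 - 7/9) - 60892*395527) = √(2*((⅑)*(-7))*(-19 + (⅑)*(-7)) - 24084430084) = √(2*(-7/9)*(-19 - 7/9) - 24084430084) = √(2*(-7/9)*(-178/9) - 24084430084) = √(2492/81 - 24084430084) = √(-1950838834312/81) = 2*I*√487709708578/9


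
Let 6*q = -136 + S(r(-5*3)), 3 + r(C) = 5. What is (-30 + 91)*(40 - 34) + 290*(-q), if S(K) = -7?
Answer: 21833/3 ≈ 7277.7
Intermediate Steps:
r(C) = 2 (r(C) = -3 + 5 = 2)
q = -143/6 (q = (-136 - 7)/6 = (1/6)*(-143) = -143/6 ≈ -23.833)
(-30 + 91)*(40 - 34) + 290*(-q) = (-30 + 91)*(40 - 34) + 290*(-1*(-143/6)) = 61*6 + 290*(143/6) = 366 + 20735/3 = 21833/3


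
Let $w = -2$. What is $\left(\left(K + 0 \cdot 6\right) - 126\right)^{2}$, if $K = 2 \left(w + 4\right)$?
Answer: $14884$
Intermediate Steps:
$K = 4$ ($K = 2 \left(-2 + 4\right) = 2 \cdot 2 = 4$)
$\left(\left(K + 0 \cdot 6\right) - 126\right)^{2} = \left(\left(4 + 0 \cdot 6\right) - 126\right)^{2} = \left(\left(4 + 0\right) - 126\right)^{2} = \left(4 - 126\right)^{2} = \left(-122\right)^{2} = 14884$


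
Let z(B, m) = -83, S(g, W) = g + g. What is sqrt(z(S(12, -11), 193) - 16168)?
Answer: I*sqrt(16251) ≈ 127.48*I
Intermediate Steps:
S(g, W) = 2*g
sqrt(z(S(12, -11), 193) - 16168) = sqrt(-83 - 16168) = sqrt(-16251) = I*sqrt(16251)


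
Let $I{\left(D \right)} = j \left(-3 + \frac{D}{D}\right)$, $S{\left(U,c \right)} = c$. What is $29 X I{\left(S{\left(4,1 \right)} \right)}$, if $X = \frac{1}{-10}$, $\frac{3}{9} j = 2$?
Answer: $\frac{174}{5} \approx 34.8$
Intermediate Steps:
$j = 6$ ($j = 3 \cdot 2 = 6$)
$X = - \frac{1}{10} \approx -0.1$
$I{\left(D \right)} = -12$ ($I{\left(D \right)} = 6 \left(-3 + \frac{D}{D}\right) = 6 \left(-3 + 1\right) = 6 \left(-2\right) = -12$)
$29 X I{\left(S{\left(4,1 \right)} \right)} = 29 \left(- \frac{1}{10}\right) \left(-12\right) = \left(- \frac{29}{10}\right) \left(-12\right) = \frac{174}{5}$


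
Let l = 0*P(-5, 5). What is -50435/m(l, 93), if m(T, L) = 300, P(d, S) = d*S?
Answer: -10087/60 ≈ -168.12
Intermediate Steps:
P(d, S) = S*d
l = 0 (l = 0*(5*(-5)) = 0*(-25) = 0)
-50435/m(l, 93) = -50435/300 = -50435*1/300 = -10087/60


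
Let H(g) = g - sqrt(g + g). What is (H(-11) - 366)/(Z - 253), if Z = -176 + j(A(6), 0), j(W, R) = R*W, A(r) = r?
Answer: 29/33 + I*sqrt(22)/429 ≈ 0.87879 + 0.010933*I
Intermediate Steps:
H(g) = g - sqrt(2)*sqrt(g) (H(g) = g - sqrt(2*g) = g - sqrt(2)*sqrt(g))
Z = -176 (Z = -176 + 0*6 = -176 + 0 = -176)
(H(-11) - 366)/(Z - 253) = ((-11 - sqrt(2)*sqrt(-11)) - 366)/(-176 - 253) = ((-11 - sqrt(2)*I*sqrt(11)) - 366)/(-429) = ((-11 - I*sqrt(22)) - 366)*(-1/429) = (-377 - I*sqrt(22))*(-1/429) = 29/33 + I*sqrt(22)/429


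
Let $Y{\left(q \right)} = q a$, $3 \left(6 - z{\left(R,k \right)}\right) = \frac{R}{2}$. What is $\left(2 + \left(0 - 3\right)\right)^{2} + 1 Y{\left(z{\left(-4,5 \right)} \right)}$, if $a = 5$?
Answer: $\frac{103}{3} \approx 34.333$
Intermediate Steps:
$z{\left(R,k \right)} = 6 - \frac{R}{6}$ ($z{\left(R,k \right)} = 6 - \frac{R \frac{1}{2}}{3} = 6 - \frac{\frac{1}{2} R}{3} = 6 - \frac{R}{6}$)
$Y{\left(q \right)} = 5 q$ ($Y{\left(q \right)} = q 5 = 5 q$)
$\left(2 + \left(0 - 3\right)\right)^{2} + 1 Y{\left(z{\left(-4,5 \right)} \right)} = \left(2 + \left(0 - 3\right)\right)^{2} + 1 \cdot 5 \left(6 - - \frac{2}{3}\right) = \left(2 + \left(0 - 3\right)\right)^{2} + 1 \cdot 5 \left(6 + \frac{2}{3}\right) = \left(2 - 3\right)^{2} + 1 \cdot 5 \cdot \frac{20}{3} = \left(-1\right)^{2} + 1 \cdot \frac{100}{3} = 1 + \frac{100}{3} = \frac{103}{3}$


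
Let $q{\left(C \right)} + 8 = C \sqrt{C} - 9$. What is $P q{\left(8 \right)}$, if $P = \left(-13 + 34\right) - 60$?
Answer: $663 - 624 \sqrt{2} \approx -219.47$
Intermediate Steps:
$P = -39$ ($P = 21 - 60 = -39$)
$q{\left(C \right)} = -17 + C^{\frac{3}{2}}$ ($q{\left(C \right)} = -8 + \left(C \sqrt{C} - 9\right) = -8 + \left(C^{\frac{3}{2}} - 9\right) = -8 + \left(-9 + C^{\frac{3}{2}}\right) = -17 + C^{\frac{3}{2}}$)
$P q{\left(8 \right)} = - 39 \left(-17 + 8^{\frac{3}{2}}\right) = - 39 \left(-17 + 16 \sqrt{2}\right) = 663 - 624 \sqrt{2}$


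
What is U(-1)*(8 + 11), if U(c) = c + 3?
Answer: 38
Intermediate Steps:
U(c) = 3 + c
U(-1)*(8 + 11) = (3 - 1)*(8 + 11) = 2*19 = 38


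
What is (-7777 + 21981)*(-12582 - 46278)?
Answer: -836047440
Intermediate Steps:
(-7777 + 21981)*(-12582 - 46278) = 14204*(-58860) = -836047440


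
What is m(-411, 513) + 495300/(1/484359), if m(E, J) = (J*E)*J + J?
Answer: 239794850754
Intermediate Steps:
m(E, J) = J + E*J**2 (m(E, J) = (E*J)*J + J = E*J**2 + J = J + E*J**2)
m(-411, 513) + 495300/(1/484359) = 513*(1 - 411*513) + 495300/(1/484359) = 513*(1 - 210843) + 495300/(1/484359) = 513*(-210842) + 495300*484359 = -108161946 + 239903012700 = 239794850754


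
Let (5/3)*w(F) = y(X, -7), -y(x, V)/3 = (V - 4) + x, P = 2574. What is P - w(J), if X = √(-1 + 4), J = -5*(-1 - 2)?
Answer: 12771/5 + 9*√3/5 ≈ 2557.3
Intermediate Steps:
J = 15 (J = -5*(-3) = 15)
X = √3 ≈ 1.7320
y(x, V) = 12 - 3*V - 3*x (y(x, V) = -3*((V - 4) + x) = -3*((-4 + V) + x) = -3*(-4 + V + x) = 12 - 3*V - 3*x)
w(F) = 99/5 - 9*√3/5 (w(F) = 3*(12 - 3*(-7) - 3*√3)/5 = 3*(12 + 21 - 3*√3)/5 = 3*(33 - 3*√3)/5 = 99/5 - 9*√3/5)
P - w(J) = 2574 - (99/5 - 9*√3/5) = 2574 + (-99/5 + 9*√3/5) = 12771/5 + 9*√3/5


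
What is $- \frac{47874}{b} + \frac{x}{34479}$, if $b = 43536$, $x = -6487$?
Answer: $- \frac{322177613}{250179624} \approx -1.2878$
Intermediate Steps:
$- \frac{47874}{b} + \frac{x}{34479} = - \frac{47874}{43536} - \frac{6487}{34479} = \left(-47874\right) \frac{1}{43536} - \frac{6487}{34479} = - \frac{7979}{7256} - \frac{6487}{34479} = - \frac{322177613}{250179624}$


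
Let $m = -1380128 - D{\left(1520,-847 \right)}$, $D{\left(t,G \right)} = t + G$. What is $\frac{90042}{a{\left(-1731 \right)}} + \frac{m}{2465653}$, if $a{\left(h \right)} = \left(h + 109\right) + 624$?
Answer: $- \frac{111695183412}{1230360847} \approx -90.782$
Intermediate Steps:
$D{\left(t,G \right)} = G + t$
$a{\left(h \right)} = 733 + h$ ($a{\left(h \right)} = \left(109 + h\right) + 624 = 733 + h$)
$m = -1380801$ ($m = -1380128 - \left(-847 + 1520\right) = -1380128 - 673 = -1380801$)
$\frac{90042}{a{\left(-1731 \right)}} + \frac{m}{2465653} = \frac{90042}{733 - 1731} - \frac{1380801}{2465653} = \frac{90042}{-998} - \frac{1380801}{2465653} = 90042 \left(- \frac{1}{998}\right) - \frac{1380801}{2465653} = - \frac{45021}{499} - \frac{1380801}{2465653} = - \frac{111695183412}{1230360847}$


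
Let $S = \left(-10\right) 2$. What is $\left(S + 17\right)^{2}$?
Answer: $9$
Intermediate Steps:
$S = -20$
$\left(S + 17\right)^{2} = \left(-20 + 17\right)^{2} = \left(-3\right)^{2} = 9$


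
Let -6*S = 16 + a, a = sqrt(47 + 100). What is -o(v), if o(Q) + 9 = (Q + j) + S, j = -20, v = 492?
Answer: -1381/3 + 7*sqrt(3)/6 ≈ -458.31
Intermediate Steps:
a = 7*sqrt(3) (a = sqrt(147) = 7*sqrt(3) ≈ 12.124)
S = -8/3 - 7*sqrt(3)/6 (S = -(16 + 7*sqrt(3))/6 = -8/3 - 7*sqrt(3)/6 ≈ -4.6874)
o(Q) = -95/3 + Q - 7*sqrt(3)/6 (o(Q) = -9 + ((Q - 20) + (-8/3 - 7*sqrt(3)/6)) = -9 + ((-20 + Q) + (-8/3 - 7*sqrt(3)/6)) = -9 + (-68/3 + Q - 7*sqrt(3)/6) = -95/3 + Q - 7*sqrt(3)/6)
-o(v) = -(-95/3 + 492 - 7*sqrt(3)/6) = -(1381/3 - 7*sqrt(3)/6) = -1381/3 + 7*sqrt(3)/6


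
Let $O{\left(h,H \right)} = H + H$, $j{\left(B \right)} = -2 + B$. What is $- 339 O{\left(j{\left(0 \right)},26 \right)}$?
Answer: $-17628$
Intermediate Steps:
$O{\left(h,H \right)} = 2 H$
$- 339 O{\left(j{\left(0 \right)},26 \right)} = - 339 \cdot 2 \cdot 26 = \left(-339\right) 52 = -17628$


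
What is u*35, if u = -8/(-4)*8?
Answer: 560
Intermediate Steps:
u = 16 (u = -8*(-¼)*8 = 2*8 = 16)
u*35 = 16*35 = 560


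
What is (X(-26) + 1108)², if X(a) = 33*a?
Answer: 62500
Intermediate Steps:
(X(-26) + 1108)² = (33*(-26) + 1108)² = (-858 + 1108)² = 250² = 62500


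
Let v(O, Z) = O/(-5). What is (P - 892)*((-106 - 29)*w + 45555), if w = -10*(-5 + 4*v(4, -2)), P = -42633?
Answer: -1500959625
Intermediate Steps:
v(O, Z) = -O/5 (v(O, Z) = O*(-⅕) = -O/5)
w = 82 (w = -10*(-5 + 4*(-⅕*4)) = -10*(-5 + 4*(-⅘)) = -10*(-5 - 16/5) = -10*(-41/5) = 82)
(P - 892)*((-106 - 29)*w + 45555) = (-42633 - 892)*((-106 - 29)*82 + 45555) = -43525*(-135*82 + 45555) = -43525*(-11070 + 45555) = -43525*34485 = -1500959625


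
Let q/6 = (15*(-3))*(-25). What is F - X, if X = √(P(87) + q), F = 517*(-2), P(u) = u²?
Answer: -1034 - 3*√1591 ≈ -1153.7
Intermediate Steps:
q = 6750 (q = 6*((15*(-3))*(-25)) = 6*(-45*(-25)) = 6*1125 = 6750)
F = -1034
X = 3*√1591 (X = √(87² + 6750) = √(7569 + 6750) = √14319 = 3*√1591 ≈ 119.66)
F - X = -1034 - 3*√1591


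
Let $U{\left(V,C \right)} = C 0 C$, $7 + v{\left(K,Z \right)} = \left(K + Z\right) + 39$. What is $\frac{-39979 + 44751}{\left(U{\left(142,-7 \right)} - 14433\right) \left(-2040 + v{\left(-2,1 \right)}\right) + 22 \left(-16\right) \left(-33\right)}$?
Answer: $\frac{4772}{29007513} \approx 0.00016451$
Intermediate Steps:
$v{\left(K,Z \right)} = 32 + K + Z$ ($v{\left(K,Z \right)} = -7 + \left(\left(K + Z\right) + 39\right) = -7 + \left(39 + K + Z\right) = 32 + K + Z$)
$U{\left(V,C \right)} = 0$ ($U{\left(V,C \right)} = 0 C = 0$)
$\frac{-39979 + 44751}{\left(U{\left(142,-7 \right)} - 14433\right) \left(-2040 + v{\left(-2,1 \right)}\right) + 22 \left(-16\right) \left(-33\right)} = \frac{-39979 + 44751}{\left(0 - 14433\right) \left(-2040 + \left(32 - 2 + 1\right)\right) + 22 \left(-16\right) \left(-33\right)} = \frac{4772}{- 14433 \left(-2040 + 31\right) - -11616} = \frac{4772}{\left(-14433\right) \left(-2009\right) + 11616} = \frac{4772}{28995897 + 11616} = \frac{4772}{29007513}$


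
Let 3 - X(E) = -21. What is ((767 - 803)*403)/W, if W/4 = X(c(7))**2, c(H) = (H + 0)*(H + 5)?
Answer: -403/64 ≈ -6.2969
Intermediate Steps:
c(H) = H*(5 + H)
X(E) = 24 (X(E) = 3 - 1*(-21) = 3 + 21 = 24)
W = 2304 (W = 4*24**2 = 4*576 = 2304)
((767 - 803)*403)/W = ((767 - 803)*403)/2304 = -36*403*(1/2304) = -14508*1/2304 = -403/64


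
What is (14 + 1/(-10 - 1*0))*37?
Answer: 5143/10 ≈ 514.30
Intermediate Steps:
(14 + 1/(-10 - 1*0))*37 = (14 + 1/(-10 + 0))*37 = (14 + 1/(-10))*37 = (14 - ⅒)*37 = (139/10)*37 = 5143/10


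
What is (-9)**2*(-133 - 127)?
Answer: -21060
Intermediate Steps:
(-9)**2*(-133 - 127) = 81*(-260) = -21060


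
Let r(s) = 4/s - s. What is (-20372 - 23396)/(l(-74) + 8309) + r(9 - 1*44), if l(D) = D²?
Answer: 3059921/96495 ≈ 31.711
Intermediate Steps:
r(s) = -s + 4/s
(-20372 - 23396)/(l(-74) + 8309) + r(9 - 1*44) = (-20372 - 23396)/((-74)² + 8309) + (-(9 - 1*44) + 4/(9 - 1*44)) = -43768/(5476 + 8309) + (-(9 - 44) + 4/(9 - 44)) = -43768/13785 + (-1*(-35) + 4/(-35)) = -43768*1/13785 + (35 + 4*(-1/35)) = -43768/13785 + (35 - 4/35) = -43768/13785 + 1221/35 = 3059921/96495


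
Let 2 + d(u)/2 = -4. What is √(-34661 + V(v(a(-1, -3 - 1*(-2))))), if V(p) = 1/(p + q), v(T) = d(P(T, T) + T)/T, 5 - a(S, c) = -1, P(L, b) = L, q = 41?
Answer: I*√52719342/39 ≈ 186.17*I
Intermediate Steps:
a(S, c) = 6 (a(S, c) = 5 - 1*(-1) = 5 + 1 = 6)
d(u) = -12 (d(u) = -4 + 2*(-4) = -4 - 8 = -12)
v(T) = -12/T
V(p) = 1/(41 + p) (V(p) = 1/(p + 41) = 1/(41 + p))
√(-34661 + V(v(a(-1, -3 - 1*(-2))))) = √(-34661 + 1/(41 - 12/6)) = √(-34661 + 1/(41 - 12*⅙)) = √(-34661 + 1/(41 - 2)) = √(-34661 + 1/39) = √(-1351778/39) = I*√52719342/39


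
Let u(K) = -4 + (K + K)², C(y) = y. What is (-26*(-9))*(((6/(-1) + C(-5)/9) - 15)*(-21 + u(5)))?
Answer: -378300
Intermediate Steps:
u(K) = -4 + 4*K² (u(K) = -4 + (2*K)² = -4 + 4*K²)
(-26*(-9))*(((6/(-1) + C(-5)/9) - 15)*(-21 + u(5))) = (-26*(-9))*(((6/(-1) - 5/9) - 15)*(-21 + (-4 + 4*5²))) = 234*(((6*(-1) - 5*⅑) - 15)*(-21 + (-4 + 4*25))) = 234*(((-6 - 5/9) - 15)*(-21 + (-4 + 100))) = 234*((-59/9 - 15)*(-21 + 96)) = 234*(-194/9*75) = 234*(-4850/3) = -378300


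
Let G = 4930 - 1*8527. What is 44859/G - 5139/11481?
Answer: -59279018/4588573 ≈ -12.919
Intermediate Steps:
G = -3597 (G = 4930 - 8527 = -3597)
44859/G - 5139/11481 = 44859/(-3597) - 5139/11481 = 44859*(-1/3597) - 5139*1/11481 = -14953/1199 - 1713/3827 = -59279018/4588573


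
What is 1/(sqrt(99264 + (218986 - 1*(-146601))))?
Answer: sqrt(464851)/464851 ≈ 0.0014667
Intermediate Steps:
1/(sqrt(99264 + (218986 - 1*(-146601)))) = 1/(sqrt(99264 + (218986 + 146601))) = 1/(sqrt(99264 + 365587)) = 1/(sqrt(464851)) = sqrt(464851)/464851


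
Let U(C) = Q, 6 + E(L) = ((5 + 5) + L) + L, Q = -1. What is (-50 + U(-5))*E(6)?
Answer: -816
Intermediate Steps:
E(L) = 4 + 2*L (E(L) = -6 + (((5 + 5) + L) + L) = -6 + ((10 + L) + L) = -6 + (10 + 2*L) = 4 + 2*L)
U(C) = -1
(-50 + U(-5))*E(6) = (-50 - 1)*(4 + 2*6) = -51*(4 + 12) = -51*16 = -816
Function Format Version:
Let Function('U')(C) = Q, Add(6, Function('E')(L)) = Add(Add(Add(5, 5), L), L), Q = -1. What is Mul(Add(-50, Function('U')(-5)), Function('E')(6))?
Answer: -816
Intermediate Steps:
Function('E')(L) = Add(4, Mul(2, L)) (Function('E')(L) = Add(-6, Add(Add(Add(5, 5), L), L)) = Add(-6, Add(Add(10, L), L)) = Add(-6, Add(10, Mul(2, L))) = Add(4, Mul(2, L)))
Function('U')(C) = -1
Mul(Add(-50, Function('U')(-5)), Function('E')(6)) = Mul(Add(-50, -1), Add(4, Mul(2, 6))) = Mul(-51, Add(4, 12)) = Mul(-51, 16) = -816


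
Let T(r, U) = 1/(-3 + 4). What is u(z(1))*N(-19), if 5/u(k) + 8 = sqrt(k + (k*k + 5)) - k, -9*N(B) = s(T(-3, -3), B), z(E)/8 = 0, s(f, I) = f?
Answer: 40/531 + 5*sqrt(5)/531 ≈ 0.096385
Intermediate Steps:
T(r, U) = 1 (T(r, U) = 1/1 = 1)
z(E) = 0 (z(E) = 8*0 = 0)
N(B) = -1/9 (N(B) = -1/9*1 = -1/9)
u(k) = 5/(-8 + sqrt(5 + k + k**2) - k) (u(k) = 5/(-8 + (sqrt(k + (k*k + 5)) - k)) = 5/(-8 + (sqrt(k + (k**2 + 5)) - k)) = 5/(-8 + (sqrt(k + (5 + k**2)) - k)) = 5/(-8 + (sqrt(5 + k + k**2) - k)) = 5/(-8 + sqrt(5 + k + k**2) - k))
u(z(1))*N(-19) = -5/(8 + 0 - sqrt(5 + 0 + 0**2))*(-1/9) = -5/(8 + 0 - sqrt(5 + 0 + 0))*(-1/9) = -5/(8 + 0 - sqrt(5))*(-1/9) = -5/(8 - sqrt(5))*(-1/9) = 5/(9*(8 - sqrt(5)))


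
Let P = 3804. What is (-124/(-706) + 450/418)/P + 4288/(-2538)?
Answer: -200530483975/118713980484 ≈ -1.6892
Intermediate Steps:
(-124/(-706) + 450/418)/P + 4288/(-2538) = (-124/(-706) + 450/418)/3804 + 4288/(-2538) = (-124*(-1/706) + 450*(1/418))*(1/3804) + 4288*(-1/2538) = (62/353 + 225/209)*(1/3804) - 2144/1269 = (92383/73777)*(1/3804) - 2144/1269 = 92383/280647708 - 2144/1269 = -200530483975/118713980484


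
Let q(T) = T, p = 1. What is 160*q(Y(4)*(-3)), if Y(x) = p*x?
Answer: -1920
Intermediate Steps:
Y(x) = x (Y(x) = 1*x = x)
160*q(Y(4)*(-3)) = 160*(4*(-3)) = 160*(-12) = -1920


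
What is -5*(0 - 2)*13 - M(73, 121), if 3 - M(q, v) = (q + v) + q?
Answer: 394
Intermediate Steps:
M(q, v) = 3 - v - 2*q (M(q, v) = 3 - ((q + v) + q) = 3 - (v + 2*q) = 3 + (-v - 2*q) = 3 - v - 2*q)
-5*(0 - 2)*13 - M(73, 121) = -5*(0 - 2)*13 - (3 - 1*121 - 2*73) = -5*(-2)*13 - (3 - 121 - 146) = 10*13 - 1*(-264) = 130 + 264 = 394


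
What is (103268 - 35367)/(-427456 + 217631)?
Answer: -67901/209825 ≈ -0.32361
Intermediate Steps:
(103268 - 35367)/(-427456 + 217631) = 67901/(-209825) = 67901*(-1/209825) = -67901/209825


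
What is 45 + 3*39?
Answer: 162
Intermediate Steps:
45 + 3*39 = 45 + 117 = 162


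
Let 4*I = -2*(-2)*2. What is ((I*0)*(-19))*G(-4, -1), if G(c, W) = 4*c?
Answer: 0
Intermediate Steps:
I = 2 (I = (-2*(-2)*2)/4 = (4*2)/4 = (1/4)*8 = 2)
((I*0)*(-19))*G(-4, -1) = ((2*0)*(-19))*(4*(-4)) = (0*(-19))*(-16) = 0*(-16) = 0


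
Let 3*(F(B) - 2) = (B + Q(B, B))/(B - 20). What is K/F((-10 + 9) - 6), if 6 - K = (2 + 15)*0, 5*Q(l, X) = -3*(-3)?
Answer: 1215/418 ≈ 2.9067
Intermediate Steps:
Q(l, X) = 9/5 (Q(l, X) = (-3*(-3))/5 = (⅕)*9 = 9/5)
K = 6 (K = 6 - (2 + 15)*0 = 6 - 17*0 = 6 - 1*0 = 6 + 0 = 6)
F(B) = 2 + (9/5 + B)/(3*(-20 + B)) (F(B) = 2 + ((B + 9/5)/(B - 20))/3 = 2 + ((9/5 + B)/(-20 + B))/3 = 2 + (9/5 + B)/(3*(-20 + B)))
K/F((-10 + 9) - 6) = 6/(((-591 + 35*((-10 + 9) - 6))/(15*(-20 + ((-10 + 9) - 6))))) = 6/(((-591 + 35*(-1 - 6))/(15*(-20 + (-1 - 6))))) = 6/(((-591 + 35*(-7))/(15*(-20 - 7)))) = 6/(((1/15)*(-591 - 245)/(-27))) = 6/(((1/15)*(-1/27)*(-836))) = 6/(836/405) = 6*(405/836) = 1215/418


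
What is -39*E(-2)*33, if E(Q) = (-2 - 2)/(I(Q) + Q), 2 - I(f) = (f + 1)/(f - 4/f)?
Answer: 0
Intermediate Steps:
I(f) = 2 - (1 + f)/(f - 4/f) (I(f) = 2 - (f + 1)/(f - 4/f) = 2 - (1 + f)/(f - 4/f))
E(Q) = -4/(Q + (-8 + Q² - Q)/(-4 + Q²)) (E(Q) = (-2 - 2)/((-8 + Q² - Q)/(-4 + Q²) + Q) = -4/(Q + (-8 + Q² - Q)/(-4 + Q²)))
-39*E(-2)*33 = -156*(4 - 1*(-2)²)/(-8 + (-2)² + (-2)³ - 5*(-2))*33 = -156*(4 - 1*4)/(-8 + 4 - 8 + 10)*33 = -156*(4 - 4)/(-2)*33 = -156*(-1)*0/2*33 = -39*0*33 = 0*33 = 0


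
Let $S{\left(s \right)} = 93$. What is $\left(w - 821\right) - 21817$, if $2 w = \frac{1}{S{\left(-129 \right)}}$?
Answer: $- \frac{4210667}{186} \approx -22638.0$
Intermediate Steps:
$w = \frac{1}{186}$ ($w = \frac{1}{2 \cdot 93} = \frac{1}{2} \cdot \frac{1}{93} = \frac{1}{186} \approx 0.0053763$)
$\left(w - 821\right) - 21817 = \left(\frac{1}{186} - 821\right) - 21817 = - \frac{152705}{186} - 21817 = - \frac{4210667}{186}$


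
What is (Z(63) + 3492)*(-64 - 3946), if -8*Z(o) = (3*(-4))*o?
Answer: -14381865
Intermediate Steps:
Z(o) = 3*o/2 (Z(o) = -3*(-4)*o/8 = -(-3)*o/2 = 3*o/2)
(Z(63) + 3492)*(-64 - 3946) = ((3/2)*63 + 3492)*(-64 - 3946) = (189/2 + 3492)*(-4010) = (7173/2)*(-4010) = -14381865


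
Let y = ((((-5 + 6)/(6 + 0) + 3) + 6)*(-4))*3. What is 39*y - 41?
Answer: -4331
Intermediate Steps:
y = -110 (y = (((1/6 + 3) + 6)*(-4))*3 = ((19/6 + 6)*(-4))*3 = ((55/6)*(-4))*3 = -110/3*3 = -110)
39*y - 41 = 39*(-110) - 41 = -4290 - 41 = -4331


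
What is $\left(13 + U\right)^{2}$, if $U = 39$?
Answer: $2704$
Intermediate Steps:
$\left(13 + U\right)^{2} = \left(13 + 39\right)^{2} = 52^{2} = 2704$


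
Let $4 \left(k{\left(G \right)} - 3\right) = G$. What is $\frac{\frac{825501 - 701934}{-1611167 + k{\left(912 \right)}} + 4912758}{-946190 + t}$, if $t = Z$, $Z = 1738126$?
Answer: $\frac{7914138597921}{1275758212096} \approx 6.2035$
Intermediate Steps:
$t = 1738126$
$k{\left(G \right)} = 3 + \frac{G}{4}$
$\frac{\frac{825501 - 701934}{-1611167 + k{\left(912 \right)}} + 4912758}{-946190 + t} = \frac{\frac{825501 - 701934}{-1611167 + \left(3 + \frac{1}{4} \cdot 912\right)} + 4912758}{-946190 + 1738126} = \frac{\frac{123567}{-1611167 + \left(3 + 228\right)} + 4912758}{791936} = \left(\frac{123567}{-1611167 + 231} + 4912758\right) \frac{1}{791936} = \left(\frac{123567}{-1610936} + 4912758\right) \frac{1}{791936} = \left(123567 \left(- \frac{1}{1610936}\right) + 4912758\right) \frac{1}{791936} = \left(- \frac{123567}{1610936} + 4912758\right) \frac{1}{791936} = \frac{7914138597921}{1610936} \cdot \frac{1}{791936} = \frac{7914138597921}{1275758212096}$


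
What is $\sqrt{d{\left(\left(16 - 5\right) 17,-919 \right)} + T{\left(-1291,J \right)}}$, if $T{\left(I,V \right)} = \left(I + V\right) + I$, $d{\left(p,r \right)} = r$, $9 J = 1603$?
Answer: $\frac{i \sqrt{29906}}{3} \approx 57.645 i$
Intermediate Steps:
$J = \frac{1603}{9}$ ($J = \frac{1}{9} \cdot 1603 = \frac{1603}{9} \approx 178.11$)
$T{\left(I,V \right)} = V + 2 I$
$\sqrt{d{\left(\left(16 - 5\right) 17,-919 \right)} + T{\left(-1291,J \right)}} = \sqrt{-919 + \left(\frac{1603}{9} + 2 \left(-1291\right)\right)} = \sqrt{-919 + \left(\frac{1603}{9} - 2582\right)} = \sqrt{-919 - \frac{21635}{9}} = \sqrt{- \frac{29906}{9}} = \frac{i \sqrt{29906}}{3}$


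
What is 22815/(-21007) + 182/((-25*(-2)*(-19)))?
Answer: -12748762/9978325 ≈ -1.2776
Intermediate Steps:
22815/(-21007) + 182/((-25*(-2)*(-19))) = 22815*(-1/21007) + 182/((50*(-19))) = -22815/21007 + 182/(-950) = -22815/21007 + 182*(-1/950) = -22815/21007 - 91/475 = -12748762/9978325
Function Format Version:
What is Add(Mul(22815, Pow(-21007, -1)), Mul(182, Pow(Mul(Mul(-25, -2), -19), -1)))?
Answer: Rational(-12748762, 9978325) ≈ -1.2776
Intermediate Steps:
Add(Mul(22815, Pow(-21007, -1)), Mul(182, Pow(Mul(Mul(-25, -2), -19), -1))) = Add(Mul(22815, Rational(-1, 21007)), Mul(182, Pow(Mul(50, -19), -1))) = Add(Rational(-22815, 21007), Mul(182, Pow(-950, -1))) = Add(Rational(-22815, 21007), Mul(182, Rational(-1, 950))) = Add(Rational(-22815, 21007), Rational(-91, 475)) = Rational(-12748762, 9978325)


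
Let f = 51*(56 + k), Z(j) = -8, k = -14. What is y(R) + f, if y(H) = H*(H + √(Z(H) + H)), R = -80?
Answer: 8542 - 160*I*√22 ≈ 8542.0 - 750.47*I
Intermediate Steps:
f = 2142 (f = 51*(56 - 14) = 51*42 = 2142)
y(H) = H*(H + √(-8 + H))
y(R) + f = -80*(-80 + √(-8 - 80)) + 2142 = -80*(-80 + √(-88)) + 2142 = -80*(-80 + 2*I*√22) + 2142 = (6400 - 160*I*√22) + 2142 = 8542 - 160*I*√22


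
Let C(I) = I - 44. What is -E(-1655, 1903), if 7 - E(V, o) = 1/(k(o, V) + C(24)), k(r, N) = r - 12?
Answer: -13096/1871 ≈ -6.9995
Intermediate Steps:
C(I) = -44 + I
k(r, N) = -12 + r
E(V, o) = 7 - 1/(-32 + o) (E(V, o) = 7 - 1/((-12 + o) + (-44 + 24)) = 7 - 1/((-12 + o) - 20) = 7 - 1/(-32 + o))
-E(-1655, 1903) = -(-225 + 7*1903)/(-32 + 1903) = -(-225 + 13321)/1871 = -13096/1871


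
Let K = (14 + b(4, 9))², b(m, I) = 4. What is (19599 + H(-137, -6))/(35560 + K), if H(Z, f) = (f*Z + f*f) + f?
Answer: 20451/35884 ≈ 0.56992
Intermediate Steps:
H(Z, f) = f + f² + Z*f (H(Z, f) = (Z*f + f²) + f = (f² + Z*f) + f = f + f² + Z*f)
K = 324 (K = (14 + 4)² = 18² = 324)
(19599 + H(-137, -6))/(35560 + K) = (19599 - 6*(1 - 137 - 6))/(35560 + 324) = (19599 - 6*(-142))/35884 = (19599 + 852)*(1/35884) = 20451*(1/35884) = 20451/35884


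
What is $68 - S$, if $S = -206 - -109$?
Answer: $165$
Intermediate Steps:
$S = -97$ ($S = -206 + 109 = -97$)
$68 - S = 68 - -97 = 68 + 97 = 165$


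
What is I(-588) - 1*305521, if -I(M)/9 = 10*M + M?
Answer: -247309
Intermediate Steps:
I(M) = -99*M (I(M) = -9*(10*M + M) = -99*M)
I(-588) - 1*305521 = -99*(-588) - 1*305521 = 58212 - 305521 = -247309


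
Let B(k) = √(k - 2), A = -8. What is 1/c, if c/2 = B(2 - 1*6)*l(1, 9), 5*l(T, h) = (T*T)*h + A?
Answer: -5*I*√6/12 ≈ -1.0206*I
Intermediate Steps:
B(k) = √(-2 + k)
l(T, h) = -8/5 + h*T²/5 (l(T, h) = ((T*T)*h - 8)/5 = (T²*h - 8)/5 = (h*T² - 8)/5 = (-8 + h*T²)/5 = -8/5 + h*T²/5)
c = 2*I*√6/5 (c = 2*(√(-2 + (2 - 1*6))*(-8/5 + (⅕)*9*1²)) = 2*(√(-2 + (2 - 6))*(-8/5 + (⅕)*9*1)) = 2*(√(-2 - 4)*(-8/5 + 9/5)) = 2*(√(-6)*(⅕)) = 2*((I*√6)*(⅕)) = 2*(I*√6/5) = 2*I*√6/5 ≈ 0.9798*I)
1/c = 1/(2*I*√6/5) = -5*I*√6/12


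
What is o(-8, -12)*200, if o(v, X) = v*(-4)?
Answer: 6400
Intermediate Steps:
o(v, X) = -4*v
o(-8, -12)*200 = -4*(-8)*200 = 32*200 = 6400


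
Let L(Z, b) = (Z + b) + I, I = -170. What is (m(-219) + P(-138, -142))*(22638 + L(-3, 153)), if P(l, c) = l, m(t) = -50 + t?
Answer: -9205526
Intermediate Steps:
L(Z, b) = -170 + Z + b (L(Z, b) = (Z + b) - 170 = -170 + Z + b)
(m(-219) + P(-138, -142))*(22638 + L(-3, 153)) = ((-50 - 219) - 138)*(22638 + (-170 - 3 + 153)) = (-269 - 138)*(22638 - 20) = -407*22618 = -9205526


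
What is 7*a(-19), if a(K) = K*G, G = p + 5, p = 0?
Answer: -665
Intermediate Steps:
G = 5 (G = 0 + 5 = 5)
a(K) = 5*K (a(K) = K*5 = 5*K)
7*a(-19) = 7*(5*(-19)) = 7*(-95) = -665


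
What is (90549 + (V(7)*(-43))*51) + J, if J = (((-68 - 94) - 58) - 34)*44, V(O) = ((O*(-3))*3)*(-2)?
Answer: -196945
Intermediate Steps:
V(O) = 18*O (V(O) = (-3*O*3)*(-2) = -9*O*(-2) = 18*O)
J = -11176 (J = ((-162 - 58) - 34)*44 = (-220 - 34)*44 = -254*44 = -11176)
(90549 + (V(7)*(-43))*51) + J = (90549 + ((18*7)*(-43))*51) - 11176 = (90549 + (126*(-43))*51) - 11176 = (90549 - 5418*51) - 11176 = (90549 - 276318) - 11176 = -185769 - 11176 = -196945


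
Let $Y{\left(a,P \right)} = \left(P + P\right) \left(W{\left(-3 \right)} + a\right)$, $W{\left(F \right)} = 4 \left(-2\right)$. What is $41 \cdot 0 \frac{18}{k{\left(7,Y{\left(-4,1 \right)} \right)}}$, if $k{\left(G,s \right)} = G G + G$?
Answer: $0$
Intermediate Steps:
$W{\left(F \right)} = -8$
$Y{\left(a,P \right)} = 2 P \left(-8 + a\right)$ ($Y{\left(a,P \right)} = \left(P + P\right) \left(-8 + a\right) = 2 P \left(-8 + a\right)$)
$k{\left(G,s \right)} = G + G^{2}$ ($k{\left(G,s \right)} = G^{2} + G = G + G^{2}$)
$41 \cdot 0 \frac{18}{k{\left(7,Y{\left(-4,1 \right)} \right)}} = 41 \cdot 0 \frac{18}{7 \left(1 + 7\right)} = 0 \frac{18}{7 \cdot 8} = 0 \cdot \frac{18}{56} = 0 \cdot 18 \cdot \frac{1}{56} = 0 \cdot \frac{9}{28} = 0$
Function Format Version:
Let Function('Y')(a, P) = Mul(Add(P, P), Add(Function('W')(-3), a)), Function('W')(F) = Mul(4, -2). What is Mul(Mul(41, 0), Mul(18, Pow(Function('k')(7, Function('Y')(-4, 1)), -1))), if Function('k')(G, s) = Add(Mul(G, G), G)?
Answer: 0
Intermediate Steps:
Function('W')(F) = -8
Function('Y')(a, P) = Mul(2, P, Add(-8, a)) (Function('Y')(a, P) = Mul(Add(P, P), Add(-8, a)) = Mul(Mul(2, P), Add(-8, a)) = Mul(2, P, Add(-8, a)))
Function('k')(G, s) = Add(G, Pow(G, 2)) (Function('k')(G, s) = Add(Pow(G, 2), G) = Add(G, Pow(G, 2)))
Mul(Mul(41, 0), Mul(18, Pow(Function('k')(7, Function('Y')(-4, 1)), -1))) = Mul(Mul(41, 0), Mul(18, Pow(Mul(7, Add(1, 7)), -1))) = Mul(0, Mul(18, Pow(Mul(7, 8), -1))) = Mul(0, Mul(18, Pow(56, -1))) = Mul(0, Mul(18, Rational(1, 56))) = Mul(0, Rational(9, 28)) = 0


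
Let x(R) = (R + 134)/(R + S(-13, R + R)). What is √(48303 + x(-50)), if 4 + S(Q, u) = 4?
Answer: √1207533/5 ≈ 219.78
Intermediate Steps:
S(Q, u) = 0 (S(Q, u) = -4 + 4 = 0)
x(R) = (134 + R)/R (x(R) = (R + 134)/(R + 0) = (134 + R)/R)
√(48303 + x(-50)) = √(48303 + (134 - 50)/(-50)) = √(48303 - 1/50*84) = √(48303 - 42/25) = √(1207533/25) = √1207533/5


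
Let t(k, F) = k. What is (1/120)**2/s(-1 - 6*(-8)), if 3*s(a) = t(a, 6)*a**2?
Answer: 1/498350400 ≈ 2.0066e-9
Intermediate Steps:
s(a) = a**3/3 (s(a) = (a*a**2)/3 = a**3/3)
(1/120)**2/s(-1 - 6*(-8)) = (1/120)**2/(((-1 - 6*(-8))**3/3)) = (1/120)**2/(((-1 + 48)**3/3)) = 1/(14400*(((1/3)*47**3))) = 1/(14400*(((1/3)*103823))) = 1/(14400*(103823/3)) = (1/14400)*(3/103823) = 1/498350400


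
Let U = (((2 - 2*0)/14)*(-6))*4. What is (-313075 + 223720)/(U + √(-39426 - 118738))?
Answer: 101430/52369 + 118335*I*√39541/104738 ≈ 1.9368 + 224.66*I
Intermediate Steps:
U = -24/7 (U = (((2 + 0)*(1/14))*(-6))*4 = ((2*(1/14))*(-6))*4 = ((⅐)*(-6))*4 = -6/7*4 = -24/7 ≈ -3.4286)
(-313075 + 223720)/(U + √(-39426 - 118738)) = (-313075 + 223720)/(-24/7 + √(-39426 - 118738)) = -89355/(-24/7 + √(-158164)) = -89355/(-24/7 + 2*I*√39541)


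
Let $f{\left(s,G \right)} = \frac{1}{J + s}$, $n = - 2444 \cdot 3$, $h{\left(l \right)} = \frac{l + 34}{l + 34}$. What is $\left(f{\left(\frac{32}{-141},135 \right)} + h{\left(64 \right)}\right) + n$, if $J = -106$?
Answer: $- \frac{109803859}{14978} \approx -7331.0$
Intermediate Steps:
$h{\left(l \right)} = 1$ ($h{\left(l \right)} = \frac{34 + l}{34 + l} = 1$)
$n = -7332$ ($n = \left(-1\right) 7332 = -7332$)
$f{\left(s,G \right)} = \frac{1}{-106 + s}$
$\left(f{\left(\frac{32}{-141},135 \right)} + h{\left(64 \right)}\right) + n = \left(\frac{1}{-106 + \frac{32}{-141}} + 1\right) - 7332 = \left(\frac{1}{-106 + 32 \left(- \frac{1}{141}\right)} + 1\right) - 7332 = \left(\frac{1}{-106 - \frac{32}{141}} + 1\right) - 7332 = \left(\frac{1}{- \frac{14978}{141}} + 1\right) - 7332 = \left(- \frac{141}{14978} + 1\right) - 7332 = \frac{14837}{14978} - 7332 = - \frac{109803859}{14978}$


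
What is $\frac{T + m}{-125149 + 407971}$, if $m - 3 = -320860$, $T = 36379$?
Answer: $- \frac{47413}{47137} \approx -1.0059$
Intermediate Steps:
$m = -320857$ ($m = 3 - 320860 = -320857$)
$\frac{T + m}{-125149 + 407971} = \frac{36379 - 320857}{-125149 + 407971} = - \frac{284478}{282822} = \left(-284478\right) \frac{1}{282822} = - \frac{47413}{47137}$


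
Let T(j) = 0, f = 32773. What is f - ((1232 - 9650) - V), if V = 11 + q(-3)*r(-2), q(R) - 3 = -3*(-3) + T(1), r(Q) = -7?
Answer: 41118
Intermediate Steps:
q(R) = 12 (q(R) = 3 + (-3*(-3) + 0) = 3 + (9 + 0) = 3 + 9 = 12)
V = -73 (V = 11 + 12*(-7) = 11 - 84 = -73)
f - ((1232 - 9650) - V) = 32773 - ((1232 - 9650) - 1*(-73)) = 32773 - (-8418 + 73) = 32773 - 1*(-8345) = 32773 + 8345 = 41118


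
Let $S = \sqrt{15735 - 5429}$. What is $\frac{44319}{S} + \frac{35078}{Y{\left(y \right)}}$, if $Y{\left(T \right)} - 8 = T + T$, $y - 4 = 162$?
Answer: $\frac{17539}{170} + \frac{44319 \sqrt{10306}}{10306} \approx 539.73$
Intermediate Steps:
$y = 166$ ($y = 4 + 162 = 166$)
$Y{\left(T \right)} = 8 + 2 T$ ($Y{\left(T \right)} = 8 + \left(T + T\right) = 8 + 2 T$)
$S = \sqrt{10306} \approx 101.52$
$\frac{44319}{S} + \frac{35078}{Y{\left(y \right)}} = \frac{44319}{\sqrt{10306}} + \frac{35078}{8 + 2 \cdot 166} = 44319 \frac{\sqrt{10306}}{10306} + \frac{35078}{8 + 332} = \frac{44319 \sqrt{10306}}{10306} + \frac{35078}{340} = \frac{44319 \sqrt{10306}}{10306} + 35078 \cdot \frac{1}{340} = \frac{44319 \sqrt{10306}}{10306} + \frac{17539}{170} = \frac{17539}{170} + \frac{44319 \sqrt{10306}}{10306}$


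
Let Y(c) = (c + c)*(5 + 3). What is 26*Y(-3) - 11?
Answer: -1259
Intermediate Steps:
Y(c) = 16*c (Y(c) = (2*c)*8 = 16*c)
26*Y(-3) - 11 = 26*(16*(-3)) - 11 = 26*(-48) - 11 = -1248 - 11 = -1259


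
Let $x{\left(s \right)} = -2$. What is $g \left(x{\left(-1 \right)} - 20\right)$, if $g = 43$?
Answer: $-946$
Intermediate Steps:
$g \left(x{\left(-1 \right)} - 20\right) = 43 \left(-2 - 20\right) = 43 \left(-22\right) = -946$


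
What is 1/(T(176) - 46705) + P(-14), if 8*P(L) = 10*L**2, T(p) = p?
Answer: 11399604/46529 ≈ 245.00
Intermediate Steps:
P(L) = 5*L**2/4 (P(L) = (10*L**2)/8 = 5*L**2/4)
1/(T(176) - 46705) + P(-14) = 1/(176 - 46705) + (5/4)*(-14)**2 = 1/(-46529) + (5/4)*196 = -1/46529 + 245 = 11399604/46529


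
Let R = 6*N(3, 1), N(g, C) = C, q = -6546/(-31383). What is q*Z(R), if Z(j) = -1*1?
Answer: -2182/10461 ≈ -0.20858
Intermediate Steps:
q = 2182/10461 (q = -6546*(-1/31383) = 2182/10461 ≈ 0.20858)
R = 6 (R = 6*1 = 6)
Z(j) = -1
q*Z(R) = (2182/10461)*(-1) = -2182/10461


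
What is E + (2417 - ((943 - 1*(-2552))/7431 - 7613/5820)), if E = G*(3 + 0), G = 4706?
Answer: 238382952001/14416140 ≈ 16536.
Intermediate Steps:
E = 14118 (E = 4706*(3 + 0) = 4706*3 = 14118)
E + (2417 - ((943 - 1*(-2552))/7431 - 7613/5820)) = 14118 + (2417 - ((943 - 1*(-2552))/7431 - 7613/5820)) = 14118 + (2417 - ((943 + 2552)*(1/7431) - 7613*1/5820)) = 14118 + (2417 - (3495*(1/7431) - 7613/5820)) = 14118 + (2417 - (1165/2477 - 7613/5820)) = 14118 + (2417 - 1*(-12077101/14416140)) = 14118 + (2417 + 12077101/14416140) = 14118 + 34855887481/14416140 = 238382952001/14416140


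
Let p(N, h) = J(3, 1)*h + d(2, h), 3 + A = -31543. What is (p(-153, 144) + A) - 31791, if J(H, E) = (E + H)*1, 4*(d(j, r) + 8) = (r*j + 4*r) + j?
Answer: -125105/2 ≈ -62553.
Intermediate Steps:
A = -31546 (A = -3 - 31543 = -31546)
d(j, r) = -8 + r + j/4 + j*r/4 (d(j, r) = -8 + ((r*j + 4*r) + j)/4 = -8 + ((j*r + 4*r) + j)/4 = -8 + ((4*r + j*r) + j)/4 = -8 + (j + 4*r + j*r)/4 = -8 + (r + j/4 + j*r/4) = -8 + r + j/4 + j*r/4)
J(H, E) = E + H
p(N, h) = -15/2 + 11*h/2 (p(N, h) = (1 + 3)*h + (-8 + h + (¼)*2 + (¼)*2*h) = 4*h + (-8 + h + ½ + h/2) = 4*h + (-15/2 + 3*h/2) = -15/2 + 11*h/2)
(p(-153, 144) + A) - 31791 = ((-15/2 + (11/2)*144) - 31546) - 31791 = ((-15/2 + 792) - 31546) - 31791 = (1569/2 - 31546) - 31791 = -61523/2 - 31791 = -125105/2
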